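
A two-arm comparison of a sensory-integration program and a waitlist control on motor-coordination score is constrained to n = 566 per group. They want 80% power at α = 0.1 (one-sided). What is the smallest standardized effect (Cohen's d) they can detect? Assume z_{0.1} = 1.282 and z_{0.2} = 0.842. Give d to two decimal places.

d_min ≈ 0.13

For two independent groups of n = 566 each: d_min = (z_{α} + z_β)·√(2/n).
z-sum = 1.282 + 0.842 = 2.124.
d_min = 2.124 × √(2/566) = 2.124 × 0.0594 = 0.126.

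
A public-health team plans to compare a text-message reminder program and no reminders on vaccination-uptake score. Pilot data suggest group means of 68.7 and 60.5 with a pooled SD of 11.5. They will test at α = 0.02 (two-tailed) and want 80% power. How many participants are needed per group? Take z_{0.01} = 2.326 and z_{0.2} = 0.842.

Cohen's d = |M₁ − M₂| / SD_pooled = |68.7 − 60.5| / 11.5 = 8.2 / 11.5 = 0.713.
For two independent groups with equal n: n = 2·((z_{α/2} + z_β) / d)².
z_{α/2} + z_β = 2.326 + 0.842 = 3.168.
n = 2 × (3.168 / 0.713)² = 2 × 4.443² = 2 × 19.74 = 39.5.
Round up to the next whole participant.

n = 40 per group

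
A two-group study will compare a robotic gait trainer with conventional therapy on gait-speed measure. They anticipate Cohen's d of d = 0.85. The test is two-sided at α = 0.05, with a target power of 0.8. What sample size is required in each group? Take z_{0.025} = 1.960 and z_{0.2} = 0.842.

n = 22 per group

For two independent groups with equal n: n = 2·((z_{α/2} + z_β) / d)².
z_{α/2} + z_β = 1.960 + 0.842 = 2.802.
n = 2 × (2.802 / 0.85)² = 2 × 3.296² = 2 × 10.87 = 21.7.
Round up to the next whole participant.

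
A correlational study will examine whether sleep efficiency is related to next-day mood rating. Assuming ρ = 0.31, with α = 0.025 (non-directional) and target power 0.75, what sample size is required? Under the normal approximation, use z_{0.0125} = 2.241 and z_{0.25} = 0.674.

n = 86

Fisher's z: C = ½·ln((1+r)/(1−r)) = ½·ln(1.8986) = 0.3205.
n = ((z_{α/2} + z_β)/C)² + 3.
(2.241 + 0.674) / 0.3205 = 2.915 / 0.3205 = 9.095.
n = 9.095² + 3 = 82.72 + 3 = 85.7.
Round up.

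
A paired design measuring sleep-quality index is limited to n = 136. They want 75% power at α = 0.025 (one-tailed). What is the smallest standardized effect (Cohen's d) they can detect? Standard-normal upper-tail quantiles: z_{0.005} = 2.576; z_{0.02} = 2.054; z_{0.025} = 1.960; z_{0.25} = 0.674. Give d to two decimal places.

For a single sample (or paired design) of n = 136: d_min = (z_{α} + z_β)/√n.
z-sum = 1.960 + 0.674 = 2.634.
d_min = 2.634 / √136 = 2.634 / 11.662 = 0.226.

d_min ≈ 0.23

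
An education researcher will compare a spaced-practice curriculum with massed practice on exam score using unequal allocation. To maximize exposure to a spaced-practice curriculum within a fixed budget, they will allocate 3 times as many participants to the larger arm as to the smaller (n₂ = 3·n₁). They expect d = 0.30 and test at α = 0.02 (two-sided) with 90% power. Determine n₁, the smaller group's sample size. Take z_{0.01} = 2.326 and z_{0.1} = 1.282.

With allocation ratio k = n₂/n₁ = 3, Var(x̄₁−x̄₂) = σ²(1/n₁ + 1/(k·n₁)) = σ²·(k+1)/(k·n₁).
So n₁ = (1 + 1/k)·((z_{α/2} + z_β)/d)² = 1.333 × (3.608/0.30)².
n₁ = 1.333 × 144.64 = 192.9.
Round up: n₁ = 193, giving n₂ = 3 × 193 = 579.

n₁ = 193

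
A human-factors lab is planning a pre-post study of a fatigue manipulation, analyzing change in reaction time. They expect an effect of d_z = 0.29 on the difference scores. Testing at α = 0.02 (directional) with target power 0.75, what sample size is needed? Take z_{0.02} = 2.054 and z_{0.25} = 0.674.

For a paired (one-sample on differences) test: n = ((z_{α} + z_β) / d)².
z_{α} + z_β = 2.054 + 0.674 = 2.728.
n = (2.728 / 0.29)² = 9.407² = 88.49.
Round up.

n = 89 pairs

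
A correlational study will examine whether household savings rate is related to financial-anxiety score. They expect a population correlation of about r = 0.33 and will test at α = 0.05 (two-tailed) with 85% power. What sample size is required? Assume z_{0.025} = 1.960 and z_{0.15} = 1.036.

Fisher's z: C = ½·ln((1+r)/(1−r)) = ½·ln(1.9851) = 0.3428.
n = ((z_{α/2} + z_β)/C)² + 3.
(1.960 + 1.036) / 0.3428 = 2.996 / 0.3428 = 8.740.
n = 8.740² + 3 = 76.38 + 3 = 79.4.
Round up.

n = 80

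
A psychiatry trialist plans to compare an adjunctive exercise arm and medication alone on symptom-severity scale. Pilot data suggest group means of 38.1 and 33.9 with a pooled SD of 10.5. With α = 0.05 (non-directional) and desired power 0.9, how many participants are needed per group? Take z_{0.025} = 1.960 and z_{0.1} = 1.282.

Cohen's d = |M₁ − M₂| / SD_pooled = |38.1 − 33.9| / 10.5 = 4.2 / 10.5 = 0.400.
For two independent groups with equal n: n = 2·((z_{α/2} + z_β) / d)².
z_{α/2} + z_β = 1.960 + 1.282 = 3.242.
n = 2 × (3.242 / 0.400)² = 2 × 8.105² = 2 × 65.69 = 131.4.
Round up to the next whole participant.

n = 132 per group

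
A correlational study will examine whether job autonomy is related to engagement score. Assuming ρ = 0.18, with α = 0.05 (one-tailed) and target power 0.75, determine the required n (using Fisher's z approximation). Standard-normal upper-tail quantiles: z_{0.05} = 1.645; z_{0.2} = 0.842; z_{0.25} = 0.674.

n = 166

Fisher's z: C = ½·ln((1+r)/(1−r)) = ½·ln(1.4390) = 0.1820.
n = ((z_{α} + z_β)/C)² + 3.
(1.645 + 0.674) / 0.1820 = 2.319 / 0.1820 = 12.742.
n = 12.742² + 3 = 162.35 + 3 = 165.4.
Round up.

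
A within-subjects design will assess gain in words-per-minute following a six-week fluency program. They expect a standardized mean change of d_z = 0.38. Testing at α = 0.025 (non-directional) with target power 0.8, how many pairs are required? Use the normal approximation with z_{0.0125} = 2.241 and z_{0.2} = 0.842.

n = 66 pairs

For a paired (one-sample on differences) test: n = ((z_{α/2} + z_β) / d)².
z_{α/2} + z_β = 2.241 + 0.842 = 3.083.
n = (3.083 / 0.38)² = 8.113² = 65.82.
Round up.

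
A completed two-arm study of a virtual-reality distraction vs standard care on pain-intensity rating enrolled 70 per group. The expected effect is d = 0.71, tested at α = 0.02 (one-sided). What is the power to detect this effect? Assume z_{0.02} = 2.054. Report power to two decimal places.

For two equal groups, power = Φ(d·√(n/2) − z_{α}).
d·√(n/2) = 0.71 × √(70/2) = 0.71 × 5.916 = 4.200.
z_β = 4.200 − 2.054 = 2.146.
Power = Φ(2.146) = 0.984.

power ≈ 0.98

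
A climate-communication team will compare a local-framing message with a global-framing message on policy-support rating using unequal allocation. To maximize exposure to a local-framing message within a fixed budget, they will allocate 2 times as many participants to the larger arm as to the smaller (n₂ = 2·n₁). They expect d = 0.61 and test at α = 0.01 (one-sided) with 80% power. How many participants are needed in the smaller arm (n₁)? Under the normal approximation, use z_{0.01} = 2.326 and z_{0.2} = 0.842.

With allocation ratio k = n₂/n₁ = 2, Var(x̄₁−x̄₂) = σ²(1/n₁ + 1/(k·n₁)) = σ²·(k+1)/(k·n₁).
So n₁ = (1 + 1/k)·((z_{α} + z_β)/d)² = 1.500 × (3.168/0.61)².
n₁ = 1.500 × 26.97 = 40.5.
Round up: n₁ = 41, giving n₂ = 2 × 41 = 82.

n₁ = 41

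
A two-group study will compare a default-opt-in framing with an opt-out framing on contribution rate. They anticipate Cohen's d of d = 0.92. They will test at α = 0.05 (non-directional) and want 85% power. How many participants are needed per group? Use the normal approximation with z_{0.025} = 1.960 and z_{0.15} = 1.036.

n = 22 per group

For two independent groups with equal n: n = 2·((z_{α/2} + z_β) / d)².
z_{α/2} + z_β = 1.960 + 1.036 = 2.996.
n = 2 × (2.996 / 0.92)² = 2 × 3.257² = 2 × 10.60 = 21.2.
Round up to the next whole participant.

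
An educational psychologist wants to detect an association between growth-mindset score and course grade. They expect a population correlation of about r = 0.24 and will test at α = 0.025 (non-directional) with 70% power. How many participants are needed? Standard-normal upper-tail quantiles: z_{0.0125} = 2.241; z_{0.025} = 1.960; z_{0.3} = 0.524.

Fisher's z: C = ½·ln((1+r)/(1−r)) = ½·ln(1.6316) = 0.2448.
n = ((z_{α/2} + z_β)/C)² + 3.
(2.241 + 0.524) / 0.2448 = 2.765 / 0.2448 = 11.295.
n = 11.295² + 3 = 127.58 + 3 = 130.6.
Round up.

n = 131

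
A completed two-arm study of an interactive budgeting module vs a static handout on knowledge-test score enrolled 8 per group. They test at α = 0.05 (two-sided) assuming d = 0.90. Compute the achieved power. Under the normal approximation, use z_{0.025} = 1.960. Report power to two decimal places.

power ≈ 0.44

For two equal groups, power = Φ(d·√(n/2) − z_{α/2}).
d·√(n/2) = 0.90 × √(8/2) = 0.90 × 2.000 = 1.800.
z_β = 1.800 − 1.960 = -0.160.
Power = Φ(-0.160) = 0.436.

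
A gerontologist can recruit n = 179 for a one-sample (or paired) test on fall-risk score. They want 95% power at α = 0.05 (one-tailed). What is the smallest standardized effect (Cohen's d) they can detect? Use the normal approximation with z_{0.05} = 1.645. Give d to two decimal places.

For a single sample (or paired design) of n = 179: d_min = (z_{α} + z_β)/√n.
z-sum = 1.645 + 1.645 = 3.290.
d_min = 3.290 / √179 = 3.290 / 13.379 = 0.246.

d_min ≈ 0.25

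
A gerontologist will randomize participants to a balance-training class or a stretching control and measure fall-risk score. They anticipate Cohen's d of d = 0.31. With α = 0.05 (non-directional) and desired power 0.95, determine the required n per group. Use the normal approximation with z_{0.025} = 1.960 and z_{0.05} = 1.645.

n = 271 per group

For two independent groups with equal n: n = 2·((z_{α/2} + z_β) / d)².
z_{α/2} + z_β = 1.960 + 1.645 = 3.605.
n = 2 × (3.605 / 0.31)² = 2 × 11.629² = 2 × 135.23 = 270.5.
Round up to the next whole participant.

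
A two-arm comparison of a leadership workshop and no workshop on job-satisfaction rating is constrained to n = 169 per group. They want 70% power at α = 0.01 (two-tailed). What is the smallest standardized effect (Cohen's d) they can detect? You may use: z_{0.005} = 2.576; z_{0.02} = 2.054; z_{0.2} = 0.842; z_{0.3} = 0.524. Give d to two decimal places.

d_min ≈ 0.34

For two independent groups of n = 169 each: d_min = (z_{α/2} + z_β)·√(2/n).
z-sum = 2.576 + 0.524 = 3.100.
d_min = 3.100 × √(2/169) = 3.100 × 0.1088 = 0.337.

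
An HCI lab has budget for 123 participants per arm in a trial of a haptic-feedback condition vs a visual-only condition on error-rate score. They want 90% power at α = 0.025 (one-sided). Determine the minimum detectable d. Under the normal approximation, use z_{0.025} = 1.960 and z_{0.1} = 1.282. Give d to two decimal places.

d_min ≈ 0.41

For two independent groups of n = 123 each: d_min = (z_{α} + z_β)·√(2/n).
z-sum = 1.960 + 1.282 = 3.242.
d_min = 3.242 × √(2/123) = 3.242 × 0.1275 = 0.413.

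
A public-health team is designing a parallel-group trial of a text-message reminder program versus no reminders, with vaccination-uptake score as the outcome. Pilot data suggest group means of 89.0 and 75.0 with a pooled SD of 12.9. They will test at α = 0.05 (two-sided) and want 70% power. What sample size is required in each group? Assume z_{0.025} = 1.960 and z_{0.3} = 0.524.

n = 11 per group

Cohen's d = |M₁ − M₂| / SD_pooled = |89.0 − 75.0| / 12.9 = 14.0 / 12.9 = 1.085.
For two independent groups with equal n: n = 2·((z_{α/2} + z_β) / d)².
z_{α/2} + z_β = 1.960 + 0.524 = 2.484.
n = 2 × (2.484 / 1.085)² = 2 × 2.289² = 2 × 5.24 = 10.5.
Round up to the next whole participant.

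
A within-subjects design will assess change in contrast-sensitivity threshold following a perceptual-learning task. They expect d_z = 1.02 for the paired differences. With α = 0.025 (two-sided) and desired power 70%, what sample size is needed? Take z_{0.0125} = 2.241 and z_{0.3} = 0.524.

n = 8 pairs

For a paired (one-sample on differences) test: n = ((z_{α/2} + z_β) / d)².
z_{α/2} + z_β = 2.241 + 0.524 = 2.765.
n = (2.765 / 1.02)² = 2.711² = 7.35.
Round up.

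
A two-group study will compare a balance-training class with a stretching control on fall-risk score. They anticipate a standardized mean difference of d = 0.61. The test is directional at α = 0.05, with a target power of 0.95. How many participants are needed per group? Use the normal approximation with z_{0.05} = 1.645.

n = 59 per group

For two independent groups with equal n: n = 2·((z_{α} + z_β) / d)².
z_{α} + z_β = 1.645 + 1.645 = 3.290.
n = 2 × (3.290 / 0.61)² = 2 × 5.393² = 2 × 29.09 = 58.2.
Round up to the next whole participant.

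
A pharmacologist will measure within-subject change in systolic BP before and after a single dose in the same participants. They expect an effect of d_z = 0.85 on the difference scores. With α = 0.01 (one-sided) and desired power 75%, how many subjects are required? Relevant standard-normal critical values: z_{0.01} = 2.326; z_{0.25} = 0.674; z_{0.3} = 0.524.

For a paired (one-sample on differences) test: n = ((z_{α} + z_β) / d)².
z_{α} + z_β = 2.326 + 0.674 = 3.000.
n = (3.000 / 0.85)² = 3.529² = 12.46.
Round up.

n = 13 pairs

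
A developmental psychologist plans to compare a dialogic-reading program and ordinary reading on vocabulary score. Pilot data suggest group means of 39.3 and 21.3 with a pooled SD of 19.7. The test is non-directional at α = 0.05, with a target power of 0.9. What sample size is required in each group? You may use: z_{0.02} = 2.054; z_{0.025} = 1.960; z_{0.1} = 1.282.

Cohen's d = |M₁ − M₂| / SD_pooled = |39.3 − 21.3| / 19.7 = 18.0 / 19.7 = 0.914.
For two independent groups with equal n: n = 2·((z_{α/2} + z_β) / d)².
z_{α/2} + z_β = 1.960 + 1.282 = 3.242.
n = 2 × (3.242 / 0.914)² = 2 × 3.547² = 2 × 12.58 = 25.2.
Round up to the next whole participant.

n = 26 per group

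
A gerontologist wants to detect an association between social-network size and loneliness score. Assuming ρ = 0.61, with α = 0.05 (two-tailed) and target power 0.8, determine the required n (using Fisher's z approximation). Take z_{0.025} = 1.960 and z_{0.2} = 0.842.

n = 19

Fisher's z: C = ½·ln((1+r)/(1−r)) = ½·ln(4.1282) = 0.7089.
n = ((z_{α/2} + z_β)/C)² + 3.
(1.960 + 0.842) / 0.7089 = 2.802 / 0.7089 = 3.953.
n = 3.953² + 3 = 15.62 + 3 = 18.6.
Round up.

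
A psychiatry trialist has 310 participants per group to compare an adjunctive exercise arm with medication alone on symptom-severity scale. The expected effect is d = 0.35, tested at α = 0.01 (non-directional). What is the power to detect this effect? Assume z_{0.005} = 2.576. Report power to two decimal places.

power ≈ 0.96

For two equal groups, power = Φ(d·√(n/2) − z_{α/2}).
d·√(n/2) = 0.35 × √(310/2) = 0.35 × 12.450 = 4.357.
z_β = 4.357 − 2.576 = 1.781.
Power = Φ(1.781) = 0.963.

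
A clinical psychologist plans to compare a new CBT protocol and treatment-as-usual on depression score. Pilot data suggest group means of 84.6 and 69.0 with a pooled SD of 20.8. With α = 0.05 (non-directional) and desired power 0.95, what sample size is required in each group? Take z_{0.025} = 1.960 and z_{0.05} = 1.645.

n = 47 per group

Cohen's d = |M₁ − M₂| / SD_pooled = |84.6 − 69.0| / 20.8 = 15.6 / 20.8 = 0.750.
For two independent groups with equal n: n = 2·((z_{α/2} + z_β) / d)².
z_{α/2} + z_β = 1.960 + 1.645 = 3.605.
n = 2 × (3.605 / 0.750)² = 2 × 4.807² = 2 × 23.10 = 46.2.
Round up to the next whole participant.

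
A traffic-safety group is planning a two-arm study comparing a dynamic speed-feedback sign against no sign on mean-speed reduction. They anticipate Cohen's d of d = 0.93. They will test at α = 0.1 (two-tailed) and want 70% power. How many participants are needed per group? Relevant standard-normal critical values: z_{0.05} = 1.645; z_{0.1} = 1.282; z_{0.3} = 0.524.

For two independent groups with equal n: n = 2·((z_{α/2} + z_β) / d)².
z_{α/2} + z_β = 1.645 + 0.524 = 2.169.
n = 2 × (2.169 / 0.93)² = 2 × 2.332² = 2 × 5.44 = 10.9.
Round up to the next whole participant.

n = 11 per group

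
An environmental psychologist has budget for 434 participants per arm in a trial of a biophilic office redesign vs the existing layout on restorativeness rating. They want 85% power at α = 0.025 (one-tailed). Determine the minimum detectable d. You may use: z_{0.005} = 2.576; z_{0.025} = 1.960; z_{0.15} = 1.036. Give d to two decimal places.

For two independent groups of n = 434 each: d_min = (z_{α} + z_β)·√(2/n).
z-sum = 1.960 + 1.036 = 2.996.
d_min = 2.996 × √(2/434) = 2.996 × 0.0679 = 0.203.

d_min ≈ 0.20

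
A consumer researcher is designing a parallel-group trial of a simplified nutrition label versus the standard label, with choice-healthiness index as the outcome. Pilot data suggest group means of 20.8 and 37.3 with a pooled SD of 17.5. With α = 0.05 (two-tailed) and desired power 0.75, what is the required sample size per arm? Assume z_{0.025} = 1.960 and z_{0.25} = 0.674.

Cohen's d = |M₁ − M₂| / SD_pooled = |20.8 − 37.3| / 17.5 = 16.5 / 17.5 = 0.943.
For two independent groups with equal n: n = 2·((z_{α/2} + z_β) / d)².
z_{α/2} + z_β = 1.960 + 0.674 = 2.634.
n = 2 × (2.634 / 0.943)² = 2 × 2.793² = 2 × 7.80 = 15.6.
Round up to the next whole participant.

n = 16 per group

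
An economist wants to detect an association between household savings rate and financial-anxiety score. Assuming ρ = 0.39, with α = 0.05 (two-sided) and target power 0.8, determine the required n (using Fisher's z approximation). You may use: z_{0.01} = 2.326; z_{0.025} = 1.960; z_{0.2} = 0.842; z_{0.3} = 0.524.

n = 50

Fisher's z: C = ½·ln((1+r)/(1−r)) = ½·ln(2.2787) = 0.4118.
n = ((z_{α/2} + z_β)/C)² + 3.
(1.960 + 0.842) / 0.4118 = 2.802 / 0.4118 = 6.804.
n = 6.804² + 3 = 46.30 + 3 = 49.3.
Round up.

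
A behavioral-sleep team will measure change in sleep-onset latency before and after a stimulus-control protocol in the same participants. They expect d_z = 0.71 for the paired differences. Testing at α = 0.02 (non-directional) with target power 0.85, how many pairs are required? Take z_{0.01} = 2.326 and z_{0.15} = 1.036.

n = 23 pairs

For a paired (one-sample on differences) test: n = ((z_{α/2} + z_β) / d)².
z_{α/2} + z_β = 2.326 + 1.036 = 3.362.
n = (3.362 / 0.71)² = 4.735² = 22.42.
Round up.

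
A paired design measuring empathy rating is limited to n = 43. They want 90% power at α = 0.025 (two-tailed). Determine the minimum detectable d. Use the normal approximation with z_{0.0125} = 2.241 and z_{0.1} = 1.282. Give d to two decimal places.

For a single sample (or paired design) of n = 43: d_min = (z_{α/2} + z_β)/√n.
z-sum = 2.241 + 1.282 = 3.523.
d_min = 3.523 / √43 = 3.523 / 6.557 = 0.537.

d_min ≈ 0.54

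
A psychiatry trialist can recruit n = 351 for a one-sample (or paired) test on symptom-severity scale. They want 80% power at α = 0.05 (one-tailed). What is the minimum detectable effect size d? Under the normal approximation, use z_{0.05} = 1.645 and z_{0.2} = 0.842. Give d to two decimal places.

For a single sample (or paired design) of n = 351: d_min = (z_{α} + z_β)/√n.
z-sum = 1.645 + 0.842 = 2.487.
d_min = 2.487 / √351 = 2.487 / 18.735 = 0.133.

d_min ≈ 0.13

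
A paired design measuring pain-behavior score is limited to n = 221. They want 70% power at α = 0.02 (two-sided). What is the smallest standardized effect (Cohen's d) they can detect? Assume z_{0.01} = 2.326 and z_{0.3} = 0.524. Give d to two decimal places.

d_min ≈ 0.19

For a single sample (or paired design) of n = 221: d_min = (z_{α/2} + z_β)/√n.
z-sum = 2.326 + 0.524 = 2.850.
d_min = 2.850 / √221 = 2.850 / 14.866 = 0.192.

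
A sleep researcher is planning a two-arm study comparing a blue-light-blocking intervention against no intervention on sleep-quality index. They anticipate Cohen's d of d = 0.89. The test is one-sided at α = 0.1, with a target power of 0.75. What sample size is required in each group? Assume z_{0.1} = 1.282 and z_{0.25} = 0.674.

n = 10 per group

For two independent groups with equal n: n = 2·((z_{α} + z_β) / d)².
z_{α} + z_β = 1.282 + 0.674 = 1.956.
n = 2 × (1.956 / 0.89)² = 2 × 2.198² = 2 × 4.83 = 9.7.
Round up to the next whole participant.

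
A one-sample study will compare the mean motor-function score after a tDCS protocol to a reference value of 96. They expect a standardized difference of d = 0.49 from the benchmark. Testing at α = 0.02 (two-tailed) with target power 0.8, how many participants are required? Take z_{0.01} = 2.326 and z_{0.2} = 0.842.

For a one-sample test: n = ((z_{α/2} + z_β) / d)².
z_{α/2} + z_β = 2.326 + 0.842 = 3.168.
n = (3.168 / 0.49)² = 6.465² = 41.80.
Round up.

n = 42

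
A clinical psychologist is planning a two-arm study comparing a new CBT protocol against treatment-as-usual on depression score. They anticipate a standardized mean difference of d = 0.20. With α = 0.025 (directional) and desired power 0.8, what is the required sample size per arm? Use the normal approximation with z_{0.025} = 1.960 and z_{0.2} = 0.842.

n = 393 per group

For two independent groups with equal n: n = 2·((z_{α} + z_β) / d)².
z_{α} + z_β = 1.960 + 0.842 = 2.802.
n = 2 × (2.802 / 0.20)² = 2 × 14.010² = 2 × 196.28 = 392.6.
Round up to the next whole participant.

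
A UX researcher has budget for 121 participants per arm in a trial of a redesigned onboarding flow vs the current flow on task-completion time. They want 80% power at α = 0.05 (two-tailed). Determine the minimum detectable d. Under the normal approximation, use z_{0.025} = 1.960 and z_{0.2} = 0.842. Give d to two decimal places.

For two independent groups of n = 121 each: d_min = (z_{α/2} + z_β)·√(2/n).
z-sum = 1.960 + 0.842 = 2.802.
d_min = 2.802 × √(2/121) = 2.802 × 0.1286 = 0.360.

d_min ≈ 0.36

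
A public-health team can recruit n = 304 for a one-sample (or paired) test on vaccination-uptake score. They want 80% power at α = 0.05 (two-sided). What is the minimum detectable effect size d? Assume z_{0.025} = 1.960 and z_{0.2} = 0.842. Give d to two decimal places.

d_min ≈ 0.16

For a single sample (or paired design) of n = 304: d_min = (z_{α/2} + z_β)/√n.
z-sum = 1.960 + 0.842 = 2.802.
d_min = 2.802 / √304 = 2.802 / 17.436 = 0.161.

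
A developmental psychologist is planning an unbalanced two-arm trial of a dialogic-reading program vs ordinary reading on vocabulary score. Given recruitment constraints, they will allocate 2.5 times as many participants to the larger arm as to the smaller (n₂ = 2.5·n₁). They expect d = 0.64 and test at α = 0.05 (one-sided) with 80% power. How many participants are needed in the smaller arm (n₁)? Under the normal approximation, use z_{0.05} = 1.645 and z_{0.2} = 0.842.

With allocation ratio k = n₂/n₁ = 2.5, Var(x̄₁−x̄₂) = σ²(1/n₁ + 1/(k·n₁)) = σ²·(k+1)/(k·n₁).
So n₁ = (1 + 1/k)·((z_{α} + z_β)/d)² = 1.400 × (2.487/0.64)².
n₁ = 1.400 × 15.10 = 21.1.
Round up: n₁ = 22, giving n₂ = 2.5 × 22 = 55.

n₁ = 22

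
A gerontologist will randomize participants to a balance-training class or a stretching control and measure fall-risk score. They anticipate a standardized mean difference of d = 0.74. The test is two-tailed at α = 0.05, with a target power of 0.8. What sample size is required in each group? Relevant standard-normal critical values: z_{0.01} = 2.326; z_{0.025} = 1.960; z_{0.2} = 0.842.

For two independent groups with equal n: n = 2·((z_{α/2} + z_β) / d)².
z_{α/2} + z_β = 1.960 + 0.842 = 2.802.
n = 2 × (2.802 / 0.74)² = 2 × 3.786² = 2 × 14.34 = 28.7.
Round up to the next whole participant.

n = 29 per group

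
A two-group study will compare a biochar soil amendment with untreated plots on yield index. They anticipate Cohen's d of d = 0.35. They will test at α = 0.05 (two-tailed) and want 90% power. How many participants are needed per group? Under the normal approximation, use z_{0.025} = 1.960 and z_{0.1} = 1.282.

For two independent groups with equal n: n = 2·((z_{α/2} + z_β) / d)².
z_{α/2} + z_β = 1.960 + 1.282 = 3.242.
n = 2 × (3.242 / 0.35)² = 2 × 9.263² = 2 × 85.80 = 171.6.
Round up to the next whole participant.

n = 172 per group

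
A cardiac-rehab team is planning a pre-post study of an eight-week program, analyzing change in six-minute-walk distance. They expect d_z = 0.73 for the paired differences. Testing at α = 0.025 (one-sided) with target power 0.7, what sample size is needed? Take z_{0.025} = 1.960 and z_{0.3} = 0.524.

n = 12 pairs

For a paired (one-sample on differences) test: n = ((z_{α} + z_β) / d)².
z_{α} + z_β = 1.960 + 0.524 = 2.484.
n = (2.484 / 0.73)² = 3.403² = 11.58.
Round up.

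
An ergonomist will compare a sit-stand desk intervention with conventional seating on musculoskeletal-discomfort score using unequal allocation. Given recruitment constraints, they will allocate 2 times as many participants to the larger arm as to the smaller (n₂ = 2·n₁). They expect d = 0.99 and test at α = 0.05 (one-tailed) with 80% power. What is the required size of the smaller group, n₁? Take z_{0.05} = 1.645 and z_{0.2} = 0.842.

n₁ = 10

With allocation ratio k = n₂/n₁ = 2, Var(x̄₁−x̄₂) = σ²(1/n₁ + 1/(k·n₁)) = σ²·(k+1)/(k·n₁).
So n₁ = (1 + 1/k)·((z_{α} + z_β)/d)² = 1.500 × (2.487/0.99)².
n₁ = 1.500 × 6.31 = 9.5.
Round up: n₁ = 10, giving n₂ = 2 × 10 = 20.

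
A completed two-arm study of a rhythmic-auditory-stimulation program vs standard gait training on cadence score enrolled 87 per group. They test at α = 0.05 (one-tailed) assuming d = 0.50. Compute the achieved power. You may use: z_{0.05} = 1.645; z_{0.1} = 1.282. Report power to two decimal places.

For two equal groups, power = Φ(d·√(n/2) − z_{α}).
d·√(n/2) = 0.50 × √(87/2) = 0.50 × 6.595 = 3.298.
z_β = 3.298 − 1.645 = 1.653.
Power = Φ(1.653) = 0.951.

power ≈ 0.95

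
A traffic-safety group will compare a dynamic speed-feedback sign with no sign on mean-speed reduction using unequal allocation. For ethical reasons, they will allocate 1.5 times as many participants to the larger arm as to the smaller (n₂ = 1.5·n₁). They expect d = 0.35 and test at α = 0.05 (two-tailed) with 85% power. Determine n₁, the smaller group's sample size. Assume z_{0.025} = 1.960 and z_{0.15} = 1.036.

With allocation ratio k = n₂/n₁ = 1.5, Var(x̄₁−x̄₂) = σ²(1/n₁ + 1/(k·n₁)) = σ²·(k+1)/(k·n₁).
So n₁ = (1 + 1/k)·((z_{α/2} + z_β)/d)² = 1.667 × (2.996/0.35)².
n₁ = 1.667 × 73.27 = 122.1.
Round up: n₁ = 123, giving n₂ = ⌈1.5 × 123⌉ = ⌈184.5⌉ = 185.

n₁ = 123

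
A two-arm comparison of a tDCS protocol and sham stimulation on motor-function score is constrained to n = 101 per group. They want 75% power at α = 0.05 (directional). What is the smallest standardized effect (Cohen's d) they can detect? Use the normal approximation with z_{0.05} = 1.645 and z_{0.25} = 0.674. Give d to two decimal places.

For two independent groups of n = 101 each: d_min = (z_{α} + z_β)·√(2/n).
z-sum = 1.645 + 0.674 = 2.319.
d_min = 2.319 × √(2/101) = 2.319 × 0.1407 = 0.326.

d_min ≈ 0.33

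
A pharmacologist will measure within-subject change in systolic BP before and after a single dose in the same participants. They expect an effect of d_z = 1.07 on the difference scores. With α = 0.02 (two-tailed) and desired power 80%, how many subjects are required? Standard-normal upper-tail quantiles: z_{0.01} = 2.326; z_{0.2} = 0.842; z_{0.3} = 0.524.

For a paired (one-sample on differences) test: n = ((z_{α/2} + z_β) / d)².
z_{α/2} + z_β = 2.326 + 0.842 = 3.168.
n = (3.168 / 1.07)² = 2.961² = 8.77.
Round up.

n = 9 pairs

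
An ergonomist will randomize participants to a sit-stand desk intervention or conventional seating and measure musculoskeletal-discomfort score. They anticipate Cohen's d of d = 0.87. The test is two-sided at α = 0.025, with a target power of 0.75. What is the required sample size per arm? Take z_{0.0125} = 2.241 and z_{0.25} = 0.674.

n = 23 per group

For two independent groups with equal n: n = 2·((z_{α/2} + z_β) / d)².
z_{α/2} + z_β = 2.241 + 0.674 = 2.915.
n = 2 × (2.915 / 0.87)² = 2 × 3.351² = 2 × 11.23 = 22.5.
Round up to the next whole participant.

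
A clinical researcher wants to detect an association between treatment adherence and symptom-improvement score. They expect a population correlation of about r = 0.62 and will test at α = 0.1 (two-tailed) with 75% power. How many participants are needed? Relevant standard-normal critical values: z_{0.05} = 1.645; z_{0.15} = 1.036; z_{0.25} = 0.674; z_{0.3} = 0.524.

n = 14

Fisher's z: C = ½·ln((1+r)/(1−r)) = ½·ln(4.2632) = 0.7250.
n = ((z_{α/2} + z_β)/C)² + 3.
(1.645 + 0.674) / 0.7250 = 2.319 / 0.7250 = 3.199.
n = 3.199² + 3 = 10.23 + 3 = 13.2.
Round up.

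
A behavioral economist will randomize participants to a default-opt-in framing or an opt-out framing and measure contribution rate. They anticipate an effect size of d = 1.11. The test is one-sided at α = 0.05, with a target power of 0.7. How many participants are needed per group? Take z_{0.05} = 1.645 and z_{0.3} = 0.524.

For two independent groups with equal n: n = 2·((z_{α} + z_β) / d)².
z_{α} + z_β = 1.645 + 0.524 = 2.169.
n = 2 × (2.169 / 1.11)² = 2 × 1.954² = 2 × 3.82 = 7.6.
Round up to the next whole participant.

n = 8 per group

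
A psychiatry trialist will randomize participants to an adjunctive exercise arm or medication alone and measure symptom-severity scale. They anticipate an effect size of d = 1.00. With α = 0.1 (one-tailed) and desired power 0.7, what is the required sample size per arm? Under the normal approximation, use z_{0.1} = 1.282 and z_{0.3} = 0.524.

For two independent groups with equal n: n = 2·((z_{α} + z_β) / d)².
z_{α} + z_β = 1.282 + 0.524 = 1.806.
n = 2 × (1.806 / 1.00)² = 2 × 1.806² = 2 × 3.26 = 6.5.
Round up to the next whole participant.

n = 7 per group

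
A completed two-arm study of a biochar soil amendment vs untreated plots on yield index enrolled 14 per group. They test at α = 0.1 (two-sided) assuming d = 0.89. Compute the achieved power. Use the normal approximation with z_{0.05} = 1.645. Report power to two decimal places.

For two equal groups, power = Φ(d·√(n/2) − z_{α/2}).
d·√(n/2) = 0.89 × √(14/2) = 0.89 × 2.646 = 2.355.
z_β = 2.355 − 1.645 = 0.710.
Power = Φ(0.710) = 0.761.

power ≈ 0.76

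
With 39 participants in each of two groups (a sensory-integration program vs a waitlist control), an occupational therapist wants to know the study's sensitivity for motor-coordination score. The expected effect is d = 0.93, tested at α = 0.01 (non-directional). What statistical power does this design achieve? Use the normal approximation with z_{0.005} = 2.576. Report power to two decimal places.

power ≈ 0.94

For two equal groups, power = Φ(d·√(n/2) − z_{α/2}).
d·√(n/2) = 0.93 × √(39/2) = 0.93 × 4.416 = 4.107.
z_β = 4.107 − 2.576 = 1.531.
Power = Φ(1.531) = 0.937.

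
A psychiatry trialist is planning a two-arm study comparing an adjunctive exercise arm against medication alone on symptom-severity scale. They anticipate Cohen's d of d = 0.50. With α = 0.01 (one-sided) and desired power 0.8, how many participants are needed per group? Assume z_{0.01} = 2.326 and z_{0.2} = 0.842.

For two independent groups with equal n: n = 2·((z_{α} + z_β) / d)².
z_{α} + z_β = 2.326 + 0.842 = 3.168.
n = 2 × (3.168 / 0.50)² = 2 × 6.336² = 2 × 40.14 = 80.3.
Round up to the next whole participant.

n = 81 per group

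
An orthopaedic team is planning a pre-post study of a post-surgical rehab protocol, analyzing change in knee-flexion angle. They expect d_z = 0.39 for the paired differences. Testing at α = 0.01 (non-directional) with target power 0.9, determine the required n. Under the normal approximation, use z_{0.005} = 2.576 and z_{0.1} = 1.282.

n = 98 pairs

For a paired (one-sample on differences) test: n = ((z_{α/2} + z_β) / d)².
z_{α/2} + z_β = 2.576 + 1.282 = 3.858.
n = (3.858 / 0.39)² = 9.892² = 97.86.
Round up.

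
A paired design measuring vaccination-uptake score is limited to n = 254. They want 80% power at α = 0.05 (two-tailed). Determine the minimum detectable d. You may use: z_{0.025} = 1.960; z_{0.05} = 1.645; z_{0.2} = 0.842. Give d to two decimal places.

d_min ≈ 0.18

For a single sample (or paired design) of n = 254: d_min = (z_{α/2} + z_β)/√n.
z-sum = 1.960 + 0.842 = 2.802.
d_min = 2.802 / √254 = 2.802 / 15.937 = 0.176.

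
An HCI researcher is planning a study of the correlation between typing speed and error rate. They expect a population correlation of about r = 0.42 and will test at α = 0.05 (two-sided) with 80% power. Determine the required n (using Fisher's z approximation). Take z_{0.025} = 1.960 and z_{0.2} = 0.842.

Fisher's z: C = ½·ln((1+r)/(1−r)) = ½·ln(2.4483) = 0.4477.
n = ((z_{α/2} + z_β)/C)² + 3.
(1.960 + 0.842) / 0.4477 = 2.802 / 0.4477 = 6.259.
n = 6.259² + 3 = 39.17 + 3 = 42.2.
Round up.

n = 43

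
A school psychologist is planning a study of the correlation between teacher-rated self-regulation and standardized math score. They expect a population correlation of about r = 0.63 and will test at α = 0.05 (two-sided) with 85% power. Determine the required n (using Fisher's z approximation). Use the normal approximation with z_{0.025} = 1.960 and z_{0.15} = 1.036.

Fisher's z: C = ½·ln((1+r)/(1−r)) = ½·ln(4.4054) = 0.7414.
n = ((z_{α/2} + z_β)/C)² + 3.
(1.960 + 1.036) / 0.7414 = 2.996 / 0.7414 = 4.041.
n = 4.041² + 3 = 16.33 + 3 = 19.3.
Round up.

n = 20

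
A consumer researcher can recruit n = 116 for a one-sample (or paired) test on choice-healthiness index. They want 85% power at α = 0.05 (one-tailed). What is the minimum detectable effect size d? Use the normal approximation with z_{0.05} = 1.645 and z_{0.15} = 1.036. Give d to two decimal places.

For a single sample (or paired design) of n = 116: d_min = (z_{α} + z_β)/√n.
z-sum = 1.645 + 1.036 = 2.681.
d_min = 2.681 / √116 = 2.681 / 10.770 = 0.249.

d_min ≈ 0.25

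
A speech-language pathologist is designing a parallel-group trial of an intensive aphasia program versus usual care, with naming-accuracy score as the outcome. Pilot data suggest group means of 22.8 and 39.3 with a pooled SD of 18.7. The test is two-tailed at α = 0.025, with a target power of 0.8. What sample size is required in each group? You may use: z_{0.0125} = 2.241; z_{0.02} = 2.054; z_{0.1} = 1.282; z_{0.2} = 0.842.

Cohen's d = |M₁ − M₂| / SD_pooled = |22.8 − 39.3| / 18.7 = 16.5 / 18.7 = 0.882.
For two independent groups with equal n: n = 2·((z_{α/2} + z_β) / d)².
z_{α/2} + z_β = 2.241 + 0.842 = 3.083.
n = 2 × (3.083 / 0.882)² = 2 × 3.495² = 2 × 12.22 = 24.4.
Round up to the next whole participant.

n = 25 per group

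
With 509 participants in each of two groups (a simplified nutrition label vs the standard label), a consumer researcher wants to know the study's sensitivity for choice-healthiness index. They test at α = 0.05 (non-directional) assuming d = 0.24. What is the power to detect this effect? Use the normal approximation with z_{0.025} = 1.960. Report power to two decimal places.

For two equal groups, power = Φ(d·√(n/2) − z_{α/2}).
d·√(n/2) = 0.24 × √(509/2) = 0.24 × 15.953 = 3.829.
z_β = 3.829 − 1.960 = 1.869.
Power = Φ(1.869) = 0.969.

power ≈ 0.97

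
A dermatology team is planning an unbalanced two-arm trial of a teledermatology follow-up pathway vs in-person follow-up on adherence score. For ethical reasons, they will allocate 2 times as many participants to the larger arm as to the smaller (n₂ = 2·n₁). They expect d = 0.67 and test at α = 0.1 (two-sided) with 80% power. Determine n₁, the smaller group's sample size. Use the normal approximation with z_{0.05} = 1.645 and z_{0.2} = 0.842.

With allocation ratio k = n₂/n₁ = 2, Var(x̄₁−x̄₂) = σ²(1/n₁ + 1/(k·n₁)) = σ²·(k+1)/(k·n₁).
So n₁ = (1 + 1/k)·((z_{α/2} + z_β)/d)² = 1.500 × (2.487/0.67)².
n₁ = 1.500 × 13.78 = 20.7.
Round up: n₁ = 21, giving n₂ = 2 × 21 = 42.

n₁ = 21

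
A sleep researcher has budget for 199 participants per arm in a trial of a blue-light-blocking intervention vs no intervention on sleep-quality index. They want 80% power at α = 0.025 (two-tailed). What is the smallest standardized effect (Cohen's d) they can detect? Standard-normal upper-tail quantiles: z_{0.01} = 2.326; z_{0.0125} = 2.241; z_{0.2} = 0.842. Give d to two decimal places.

d_min ≈ 0.31

For two independent groups of n = 199 each: d_min = (z_{α/2} + z_β)·√(2/n).
z-sum = 2.241 + 0.842 = 3.083.
d_min = 3.083 × √(2/199) = 3.083 × 0.1003 = 0.309.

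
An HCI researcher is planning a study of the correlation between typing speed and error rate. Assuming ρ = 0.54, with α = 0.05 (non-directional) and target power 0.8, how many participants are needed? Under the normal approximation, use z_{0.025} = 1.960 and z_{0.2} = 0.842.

Fisher's z: C = ½·ln((1+r)/(1−r)) = ½·ln(3.3478) = 0.6042.
n = ((z_{α/2} + z_β)/C)² + 3.
(1.960 + 0.842) / 0.6042 = 2.802 / 0.6042 = 4.638.
n = 4.638² + 3 = 21.51 + 3 = 24.5.
Round up.

n = 25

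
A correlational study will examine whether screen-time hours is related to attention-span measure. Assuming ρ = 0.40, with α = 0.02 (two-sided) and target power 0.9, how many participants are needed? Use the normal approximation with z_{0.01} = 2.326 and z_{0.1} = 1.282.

n = 76

Fisher's z: C = ½·ln((1+r)/(1−r)) = ½·ln(2.3333) = 0.4236.
n = ((z_{α/2} + z_β)/C)² + 3.
(2.326 + 1.282) / 0.4236 = 3.608 / 0.4236 = 8.517.
n = 8.517² + 3 = 72.55 + 3 = 75.5.
Round up.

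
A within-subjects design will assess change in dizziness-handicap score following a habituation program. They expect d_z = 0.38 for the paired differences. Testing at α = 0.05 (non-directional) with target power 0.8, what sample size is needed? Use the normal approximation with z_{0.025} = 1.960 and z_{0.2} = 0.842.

n = 55 pairs

For a paired (one-sample on differences) test: n = ((z_{α/2} + z_β) / d)².
z_{α/2} + z_β = 1.960 + 0.842 = 2.802.
n = (2.802 / 0.38)² = 7.374² = 54.37.
Round up.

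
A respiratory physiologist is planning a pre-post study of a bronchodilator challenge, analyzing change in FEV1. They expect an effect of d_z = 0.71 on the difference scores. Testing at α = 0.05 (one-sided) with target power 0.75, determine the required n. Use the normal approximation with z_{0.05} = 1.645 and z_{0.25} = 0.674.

For a paired (one-sample on differences) test: n = ((z_{α} + z_β) / d)².
z_{α} + z_β = 1.645 + 0.674 = 2.319.
n = (2.319 / 0.71)² = 3.266² = 10.67.
Round up.

n = 11 pairs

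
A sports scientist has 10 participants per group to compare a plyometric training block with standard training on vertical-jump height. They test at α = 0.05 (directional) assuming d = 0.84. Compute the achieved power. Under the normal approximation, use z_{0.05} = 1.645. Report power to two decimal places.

power ≈ 0.59

For two equal groups, power = Φ(d·√(n/2) − z_{α}).
d·√(n/2) = 0.84 × √(10/2) = 0.84 × 2.236 = 1.878.
z_β = 1.878 − 1.645 = 0.233.
Power = Φ(0.233) = 0.592.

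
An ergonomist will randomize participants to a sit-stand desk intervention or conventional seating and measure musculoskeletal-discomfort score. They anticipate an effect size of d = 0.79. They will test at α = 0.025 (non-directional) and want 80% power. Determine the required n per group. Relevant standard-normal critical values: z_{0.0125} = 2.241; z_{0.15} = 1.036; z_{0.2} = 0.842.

n = 31 per group

For two independent groups with equal n: n = 2·((z_{α/2} + z_β) / d)².
z_{α/2} + z_β = 2.241 + 0.842 = 3.083.
n = 2 × (3.083 / 0.79)² = 2 × 3.903² = 2 × 15.23 = 30.5.
Round up to the next whole participant.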